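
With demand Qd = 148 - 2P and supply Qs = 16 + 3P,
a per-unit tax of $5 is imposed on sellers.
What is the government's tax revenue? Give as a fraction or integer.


With tax on sellers, new supply: Qs' = 16 + 3(P - 5)
= 1 + 3P
New equilibrium quantity:
Q_new = 446/5
Tax revenue = tax * Q_new = 5 * 446/5 = 446

446


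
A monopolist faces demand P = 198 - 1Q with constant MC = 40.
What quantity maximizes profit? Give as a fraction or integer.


TR = P*Q = (198 - 1Q)Q = 198Q - 1Q^2
MR = dTR/dQ = 198 - 2Q
Set MR = MC:
198 - 2Q = 40
158 = 2Q
Q* = 158/2 = 79

79


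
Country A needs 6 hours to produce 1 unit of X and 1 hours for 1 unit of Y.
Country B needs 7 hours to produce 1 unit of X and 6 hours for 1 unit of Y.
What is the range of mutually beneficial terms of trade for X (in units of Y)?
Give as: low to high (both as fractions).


Opportunity cost of X for Country A = hours_X / hours_Y = 6/1 = 6 units of Y
Opportunity cost of X for Country B = hours_X / hours_Y = 7/6 = 7/6 units of Y
Terms of trade must be between the two opportunity costs.
Range: 7/6 to 6

7/6 to 6


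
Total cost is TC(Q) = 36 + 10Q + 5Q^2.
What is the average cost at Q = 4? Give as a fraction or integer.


TC(4) = 36 + 10*4 + 5*4^2
TC(4) = 36 + 40 + 80 = 156
AC = TC/Q = 156/4 = 39

39


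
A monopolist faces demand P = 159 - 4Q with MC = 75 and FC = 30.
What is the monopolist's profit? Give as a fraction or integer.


MR = MC: 159 - 8Q = 75
Q* = 21/2
P* = 159 - 4*21/2 = 117
Profit = (P* - MC)*Q* - FC
= (117 - 75)*21/2 - 30
= 42*21/2 - 30
= 441 - 30 = 411

411


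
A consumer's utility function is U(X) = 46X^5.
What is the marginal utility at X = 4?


MU = dU/dX = 46*5*X^(5-1)
MU = 230*X^4
At X = 4:
MU = 230 * 4^4
MU = 230 * 256 = 58880

58880


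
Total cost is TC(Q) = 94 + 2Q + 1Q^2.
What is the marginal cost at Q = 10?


MC = dTC/dQ = 2 + 2*1*Q
At Q = 10:
MC = 2 + 2*10
MC = 2 + 20 = 22

22


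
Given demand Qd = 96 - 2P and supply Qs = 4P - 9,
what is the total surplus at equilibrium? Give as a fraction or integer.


Find equilibrium: 96 - 2P = 4P - 9
96 + 9 = 6P
P* = 105/6 = 35/2
Q* = 4*35/2 - 9 = 61
Inverse demand: P = 48 - Q/2, so P_max = 48
Inverse supply: P = 9/4 + Q/4, so P_min = 9/4
CS = (1/2) * 61 * (48 - 35/2) = 3721/4
PS = (1/2) * 61 * (35/2 - 9/4) = 3721/8
TS = CS + PS = 3721/4 + 3721/8 = 11163/8

11163/8


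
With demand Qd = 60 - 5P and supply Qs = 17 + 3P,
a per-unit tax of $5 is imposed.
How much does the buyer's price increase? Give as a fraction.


With a per-unit tax, the buyer's price increase depends on relative slopes.
Supply slope: d = 3, Demand slope: b = 5
Buyer's price increase = d * tax / (b + d)
= 3 * 5 / (5 + 3)
= 15 / 8 = 15/8

15/8


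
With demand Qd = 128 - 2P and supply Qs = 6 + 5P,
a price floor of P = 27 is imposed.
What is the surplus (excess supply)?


At P = 27:
Qd = 128 - 2*27 = 74
Qs = 6 + 5*27 = 141
Surplus = Qs - Qd = 141 - 74 = 67

67


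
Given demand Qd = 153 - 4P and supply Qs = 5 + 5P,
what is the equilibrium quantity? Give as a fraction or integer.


First find equilibrium price:
153 - 4P = 5 + 5P
P* = 148/9 = 148/9
Then substitute into demand:
Q* = 153 - 4 * 148/9 = 785/9

785/9


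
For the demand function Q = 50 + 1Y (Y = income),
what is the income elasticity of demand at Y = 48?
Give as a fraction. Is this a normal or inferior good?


dQ/dY = 1
At Y = 48: Q = 50 + 1*48 = 98
Ey = (dQ/dY)(Y/Q) = 1 * 48 / 98 = 24/49
Since Ey > 0, this is a normal good.

24/49 (normal good)


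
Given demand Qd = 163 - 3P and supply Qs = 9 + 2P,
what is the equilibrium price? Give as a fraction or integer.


At equilibrium, Qd = Qs.
163 - 3P = 9 + 2P
163 - 9 = 3P + 2P
154 = 5P
P* = 154/5 = 154/5

154/5


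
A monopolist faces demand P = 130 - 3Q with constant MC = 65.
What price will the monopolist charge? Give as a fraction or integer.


MR = 130 - 6Q
Set MR = MC: 130 - 6Q = 65
Q* = 65/6
Substitute into demand:
P* = 130 - 3*65/6 = 195/2

195/2


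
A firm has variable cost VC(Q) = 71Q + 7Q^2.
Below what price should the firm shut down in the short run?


AVC(Q) = VC(Q)/Q = 71 + 7Q
AVC is increasing in Q, so minimum AVC is at Q -> 0+.
Min AVC = 71
The firm should shut down if P < 71.

71


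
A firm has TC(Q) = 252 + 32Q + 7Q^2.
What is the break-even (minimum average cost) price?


AC(Q) = 252/Q + 32 + 7Q
To minimize: dAC/dQ = -252/Q^2 + 7 = 0
Q^2 = 252/7 = 36
Q* = 6
Min AC = 252/6 + 32 + 7*6
Min AC = 42 + 32 + 42 = 116

116


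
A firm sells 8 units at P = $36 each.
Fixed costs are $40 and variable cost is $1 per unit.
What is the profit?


Total Revenue = P * Q = 36 * 8 = $288
Total Cost = FC + VC*Q = 40 + 1*8 = $48
Profit = TR - TC = 288 - 48 = $240

$240


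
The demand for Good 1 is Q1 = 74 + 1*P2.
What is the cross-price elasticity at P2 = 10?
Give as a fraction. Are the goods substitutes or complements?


dQ1/dP2 = 1
At P2 = 10: Q1 = 74 + 1*10 = 84
Exy = (dQ1/dP2)(P2/Q1) = 1 * 10 / 84 = 5/42
Since Exy > 0, the goods are substitutes.

5/42 (substitutes)


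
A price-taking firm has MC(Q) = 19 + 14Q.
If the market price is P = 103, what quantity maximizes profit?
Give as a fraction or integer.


In perfect competition, profit is maximized where P = MC.
103 = 19 + 14Q
84 = 14Q
Q* = 84/14 = 6

6


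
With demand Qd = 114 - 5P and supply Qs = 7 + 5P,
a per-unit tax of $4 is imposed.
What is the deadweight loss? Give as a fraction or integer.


Pre-tax equilibrium quantity: Q* = 121/2
Post-tax equilibrium quantity: Q_tax = 101/2
Reduction in quantity: Q* - Q_tax = 10
DWL = (1/2) * tax * (Q* - Q_tax)
DWL = (1/2) * 4 * 10 = 20

20


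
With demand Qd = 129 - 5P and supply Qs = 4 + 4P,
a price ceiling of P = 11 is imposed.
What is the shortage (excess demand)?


At P = 11:
Qd = 129 - 5*11 = 74
Qs = 4 + 4*11 = 48
Shortage = Qd - Qs = 74 - 48 = 26

26


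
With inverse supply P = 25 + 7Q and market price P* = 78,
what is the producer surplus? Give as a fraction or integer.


Minimum supply price (at Q=0): P_min = 25
Quantity supplied at P* = 78:
Q* = (78 - 25)/7 = 53/7
PS = (1/2) * Q* * (P* - P_min)
PS = (1/2) * 53/7 * (78 - 25)
PS = (1/2) * 53/7 * 53 = 2809/14

2809/14


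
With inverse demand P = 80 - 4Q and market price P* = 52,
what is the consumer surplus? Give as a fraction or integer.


Maximum willingness to pay (at Q=0): P_max = 80
Quantity demanded at P* = 52:
Q* = (80 - 52)/4 = 7
CS = (1/2) * Q* * (P_max - P*)
CS = (1/2) * 7 * (80 - 52)
CS = (1/2) * 7 * 28 = 98

98


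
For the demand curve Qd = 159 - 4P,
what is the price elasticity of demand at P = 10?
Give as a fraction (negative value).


dQ/dP = -4
At P = 10: Q = 159 - 4*10 = 119
E = (dQ/dP)(P/Q) = (-4)(10/119) = -40/119

-40/119


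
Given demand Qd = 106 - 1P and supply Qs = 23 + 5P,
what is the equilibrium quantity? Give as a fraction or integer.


First find equilibrium price:
106 - 1P = 23 + 5P
P* = 83/6 = 83/6
Then substitute into demand:
Q* = 106 - 1 * 83/6 = 553/6

553/6


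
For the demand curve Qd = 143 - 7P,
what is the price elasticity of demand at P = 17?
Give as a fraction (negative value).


dQ/dP = -7
At P = 17: Q = 143 - 7*17 = 24
E = (dQ/dP)(P/Q) = (-7)(17/24) = -119/24

-119/24


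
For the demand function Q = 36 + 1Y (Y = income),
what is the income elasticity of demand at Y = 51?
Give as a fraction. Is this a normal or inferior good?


dQ/dY = 1
At Y = 51: Q = 36 + 1*51 = 87
Ey = (dQ/dY)(Y/Q) = 1 * 51 / 87 = 17/29
Since Ey > 0, this is a normal good.

17/29 (normal good)


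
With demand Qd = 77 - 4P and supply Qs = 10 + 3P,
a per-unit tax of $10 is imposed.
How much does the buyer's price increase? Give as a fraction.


With a per-unit tax, the buyer's price increase depends on relative slopes.
Supply slope: d = 3, Demand slope: b = 4
Buyer's price increase = d * tax / (b + d)
= 3 * 10 / (4 + 3)
= 30 / 7 = 30/7

30/7


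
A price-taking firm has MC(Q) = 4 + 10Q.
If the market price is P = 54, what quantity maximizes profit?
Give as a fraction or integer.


In perfect competition, profit is maximized where P = MC.
54 = 4 + 10Q
50 = 10Q
Q* = 50/10 = 5

5


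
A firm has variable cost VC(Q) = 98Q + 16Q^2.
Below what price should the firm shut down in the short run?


AVC(Q) = VC(Q)/Q = 98 + 16Q
AVC is increasing in Q, so minimum AVC is at Q -> 0+.
Min AVC = 98
The firm should shut down if P < 98.

98


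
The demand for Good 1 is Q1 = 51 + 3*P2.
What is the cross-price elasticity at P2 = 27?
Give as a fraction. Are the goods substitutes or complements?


dQ1/dP2 = 3
At P2 = 27: Q1 = 51 + 3*27 = 132
Exy = (dQ1/dP2)(P2/Q1) = 3 * 27 / 132 = 27/44
Since Exy > 0, the goods are substitutes.

27/44 (substitutes)


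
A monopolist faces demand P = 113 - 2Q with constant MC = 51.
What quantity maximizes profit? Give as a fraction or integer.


TR = P*Q = (113 - 2Q)Q = 113Q - 2Q^2
MR = dTR/dQ = 113 - 4Q
Set MR = MC:
113 - 4Q = 51
62 = 4Q
Q* = 62/4 = 31/2

31/2


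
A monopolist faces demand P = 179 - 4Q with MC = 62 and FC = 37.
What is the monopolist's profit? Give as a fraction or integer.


MR = MC: 179 - 8Q = 62
Q* = 117/8
P* = 179 - 4*117/8 = 241/2
Profit = (P* - MC)*Q* - FC
= (241/2 - 62)*117/8 - 37
= 117/2*117/8 - 37
= 13689/16 - 37 = 13097/16

13097/16


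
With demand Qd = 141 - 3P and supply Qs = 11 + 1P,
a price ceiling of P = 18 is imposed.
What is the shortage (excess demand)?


At P = 18:
Qd = 141 - 3*18 = 87
Qs = 11 + 1*18 = 29
Shortage = Qd - Qs = 87 - 29 = 58

58


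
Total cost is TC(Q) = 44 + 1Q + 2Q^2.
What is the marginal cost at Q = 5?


MC = dTC/dQ = 1 + 2*2*Q
At Q = 5:
MC = 1 + 4*5
MC = 1 + 20 = 21

21


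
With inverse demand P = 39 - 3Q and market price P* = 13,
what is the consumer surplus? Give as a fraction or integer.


Maximum willingness to pay (at Q=0): P_max = 39
Quantity demanded at P* = 13:
Q* = (39 - 13)/3 = 26/3
CS = (1/2) * Q* * (P_max - P*)
CS = (1/2) * 26/3 * (39 - 13)
CS = (1/2) * 26/3 * 26 = 338/3

338/3


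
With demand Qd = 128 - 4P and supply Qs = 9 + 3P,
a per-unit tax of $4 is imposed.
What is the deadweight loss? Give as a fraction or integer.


Pre-tax equilibrium quantity: Q* = 60
Post-tax equilibrium quantity: Q_tax = 372/7
Reduction in quantity: Q* - Q_tax = 48/7
DWL = (1/2) * tax * (Q* - Q_tax)
DWL = (1/2) * 4 * 48/7 = 96/7

96/7


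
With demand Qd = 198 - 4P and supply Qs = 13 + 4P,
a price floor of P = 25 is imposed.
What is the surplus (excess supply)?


At P = 25:
Qd = 198 - 4*25 = 98
Qs = 13 + 4*25 = 113
Surplus = Qs - Qd = 113 - 98 = 15

15


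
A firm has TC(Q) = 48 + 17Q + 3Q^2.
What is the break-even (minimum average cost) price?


AC(Q) = 48/Q + 17 + 3Q
To minimize: dAC/dQ = -48/Q^2 + 3 = 0
Q^2 = 48/3 = 16
Q* = 4
Min AC = 48/4 + 17 + 3*4
Min AC = 12 + 17 + 12 = 41

41


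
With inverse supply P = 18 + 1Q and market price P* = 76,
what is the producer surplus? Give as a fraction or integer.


Minimum supply price (at Q=0): P_min = 18
Quantity supplied at P* = 76:
Q* = (76 - 18)/1 = 58
PS = (1/2) * Q* * (P* - P_min)
PS = (1/2) * 58 * (76 - 18)
PS = (1/2) * 58 * 58 = 1682

1682


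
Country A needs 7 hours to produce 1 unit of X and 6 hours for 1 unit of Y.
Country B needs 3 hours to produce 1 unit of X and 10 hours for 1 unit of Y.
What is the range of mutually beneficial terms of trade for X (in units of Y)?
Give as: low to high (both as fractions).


Opportunity cost of X for Country A = hours_X / hours_Y = 7/6 = 7/6 units of Y
Opportunity cost of X for Country B = hours_X / hours_Y = 3/10 = 3/10 units of Y
Terms of trade must be between the two opportunity costs.
Range: 3/10 to 7/6

3/10 to 7/6


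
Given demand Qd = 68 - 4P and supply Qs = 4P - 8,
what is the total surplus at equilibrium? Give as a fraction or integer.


Find equilibrium: 68 - 4P = 4P - 8
68 + 8 = 8P
P* = 76/8 = 19/2
Q* = 4*19/2 - 8 = 30
Inverse demand: P = 17 - Q/4, so P_max = 17
Inverse supply: P = 2 + Q/4, so P_min = 2
CS = (1/2) * 30 * (17 - 19/2) = 225/2
PS = (1/2) * 30 * (19/2 - 2) = 225/2
TS = CS + PS = 225/2 + 225/2 = 225

225


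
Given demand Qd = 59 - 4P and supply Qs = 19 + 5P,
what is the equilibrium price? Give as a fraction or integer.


At equilibrium, Qd = Qs.
59 - 4P = 19 + 5P
59 - 19 = 4P + 5P
40 = 9P
P* = 40/9 = 40/9

40/9


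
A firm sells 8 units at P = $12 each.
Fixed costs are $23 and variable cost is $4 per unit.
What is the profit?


Total Revenue = P * Q = 12 * 8 = $96
Total Cost = FC + VC*Q = 23 + 4*8 = $55
Profit = TR - TC = 96 - 55 = $41

$41


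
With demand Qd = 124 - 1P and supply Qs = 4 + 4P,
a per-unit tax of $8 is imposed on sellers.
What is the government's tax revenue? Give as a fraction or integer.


With tax on sellers, new supply: Qs' = 4 + 4(P - 8)
= 4P - 28
New equilibrium quantity:
Q_new = 468/5
Tax revenue = tax * Q_new = 8 * 468/5 = 3744/5

3744/5


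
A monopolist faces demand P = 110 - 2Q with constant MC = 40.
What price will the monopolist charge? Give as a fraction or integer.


MR = 110 - 4Q
Set MR = MC: 110 - 4Q = 40
Q* = 35/2
Substitute into demand:
P* = 110 - 2*35/2 = 75

75


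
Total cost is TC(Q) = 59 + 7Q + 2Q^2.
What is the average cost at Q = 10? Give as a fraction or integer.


TC(10) = 59 + 7*10 + 2*10^2
TC(10) = 59 + 70 + 200 = 329
AC = TC/Q = 329/10 = 329/10

329/10


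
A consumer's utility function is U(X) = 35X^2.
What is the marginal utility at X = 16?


MU = dU/dX = 35*2*X^(2-1)
MU = 70*X^1
At X = 16:
MU = 70 * 16^1
MU = 70 * 16 = 1120

1120


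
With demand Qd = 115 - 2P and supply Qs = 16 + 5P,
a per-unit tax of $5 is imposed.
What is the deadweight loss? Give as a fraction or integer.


Pre-tax equilibrium quantity: Q* = 607/7
Post-tax equilibrium quantity: Q_tax = 557/7
Reduction in quantity: Q* - Q_tax = 50/7
DWL = (1/2) * tax * (Q* - Q_tax)
DWL = (1/2) * 5 * 50/7 = 125/7

125/7


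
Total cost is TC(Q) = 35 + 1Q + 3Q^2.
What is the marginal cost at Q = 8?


MC = dTC/dQ = 1 + 2*3*Q
At Q = 8:
MC = 1 + 6*8
MC = 1 + 48 = 49

49


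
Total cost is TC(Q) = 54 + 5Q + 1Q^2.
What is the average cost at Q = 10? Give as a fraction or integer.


TC(10) = 54 + 5*10 + 1*10^2
TC(10) = 54 + 50 + 100 = 204
AC = TC/Q = 204/10 = 102/5

102/5


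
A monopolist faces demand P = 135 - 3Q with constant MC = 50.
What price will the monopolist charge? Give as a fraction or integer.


MR = 135 - 6Q
Set MR = MC: 135 - 6Q = 50
Q* = 85/6
Substitute into demand:
P* = 135 - 3*85/6 = 185/2

185/2


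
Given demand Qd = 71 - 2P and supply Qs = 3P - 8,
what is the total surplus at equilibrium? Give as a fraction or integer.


Find equilibrium: 71 - 2P = 3P - 8
71 + 8 = 5P
P* = 79/5 = 79/5
Q* = 3*79/5 - 8 = 197/5
Inverse demand: P = 71/2 - Q/2, so P_max = 71/2
Inverse supply: P = 8/3 + Q/3, so P_min = 8/3
CS = (1/2) * 197/5 * (71/2 - 79/5) = 38809/100
PS = (1/2) * 197/5 * (79/5 - 8/3) = 38809/150
TS = CS + PS = 38809/100 + 38809/150 = 38809/60

38809/60


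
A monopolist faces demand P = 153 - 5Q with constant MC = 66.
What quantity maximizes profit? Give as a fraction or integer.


TR = P*Q = (153 - 5Q)Q = 153Q - 5Q^2
MR = dTR/dQ = 153 - 10Q
Set MR = MC:
153 - 10Q = 66
87 = 10Q
Q* = 87/10 = 87/10

87/10


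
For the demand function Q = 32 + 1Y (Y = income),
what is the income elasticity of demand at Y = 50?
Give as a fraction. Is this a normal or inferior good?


dQ/dY = 1
At Y = 50: Q = 32 + 1*50 = 82
Ey = (dQ/dY)(Y/Q) = 1 * 50 / 82 = 25/41
Since Ey > 0, this is a normal good.

25/41 (normal good)


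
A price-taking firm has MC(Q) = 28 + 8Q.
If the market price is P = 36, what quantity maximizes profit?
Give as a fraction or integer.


In perfect competition, profit is maximized where P = MC.
36 = 28 + 8Q
8 = 8Q
Q* = 8/8 = 1

1


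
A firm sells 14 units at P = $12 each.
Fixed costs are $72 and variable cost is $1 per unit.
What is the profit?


Total Revenue = P * Q = 12 * 14 = $168
Total Cost = FC + VC*Q = 72 + 1*14 = $86
Profit = TR - TC = 168 - 86 = $82

$82


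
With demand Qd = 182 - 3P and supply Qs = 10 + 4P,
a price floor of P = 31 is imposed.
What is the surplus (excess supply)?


At P = 31:
Qd = 182 - 3*31 = 89
Qs = 10 + 4*31 = 134
Surplus = Qs - Qd = 134 - 89 = 45

45


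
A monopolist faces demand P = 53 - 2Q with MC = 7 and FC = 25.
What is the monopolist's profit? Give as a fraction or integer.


MR = MC: 53 - 4Q = 7
Q* = 23/2
P* = 53 - 2*23/2 = 30
Profit = (P* - MC)*Q* - FC
= (30 - 7)*23/2 - 25
= 23*23/2 - 25
= 529/2 - 25 = 479/2

479/2


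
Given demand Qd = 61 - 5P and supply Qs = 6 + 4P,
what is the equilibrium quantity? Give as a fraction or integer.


First find equilibrium price:
61 - 5P = 6 + 4P
P* = 55/9 = 55/9
Then substitute into demand:
Q* = 61 - 5 * 55/9 = 274/9

274/9


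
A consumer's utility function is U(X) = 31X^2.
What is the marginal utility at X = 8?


MU = dU/dX = 31*2*X^(2-1)
MU = 62*X^1
At X = 8:
MU = 62 * 8^1
MU = 62 * 8 = 496

496


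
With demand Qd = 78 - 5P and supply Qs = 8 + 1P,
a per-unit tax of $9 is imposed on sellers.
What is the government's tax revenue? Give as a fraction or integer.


With tax on sellers, new supply: Qs' = 8 + 1(P - 9)
= 1P - 1
New equilibrium quantity:
Q_new = 73/6
Tax revenue = tax * Q_new = 9 * 73/6 = 219/2

219/2


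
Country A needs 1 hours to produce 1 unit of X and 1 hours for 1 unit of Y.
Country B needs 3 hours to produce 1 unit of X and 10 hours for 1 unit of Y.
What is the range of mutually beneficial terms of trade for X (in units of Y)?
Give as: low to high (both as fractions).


Opportunity cost of X for Country A = hours_X / hours_Y = 1/1 = 1 units of Y
Opportunity cost of X for Country B = hours_X / hours_Y = 3/10 = 3/10 units of Y
Terms of trade must be between the two opportunity costs.
Range: 3/10 to 1

3/10 to 1


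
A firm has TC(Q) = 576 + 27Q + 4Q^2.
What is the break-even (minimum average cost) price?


AC(Q) = 576/Q + 27 + 4Q
To minimize: dAC/dQ = -576/Q^2 + 4 = 0
Q^2 = 576/4 = 144
Q* = 12
Min AC = 576/12 + 27 + 4*12
Min AC = 48 + 27 + 48 = 123

123


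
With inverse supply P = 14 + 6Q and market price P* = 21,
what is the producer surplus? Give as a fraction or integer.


Minimum supply price (at Q=0): P_min = 14
Quantity supplied at P* = 21:
Q* = (21 - 14)/6 = 7/6
PS = (1/2) * Q* * (P* - P_min)
PS = (1/2) * 7/6 * (21 - 14)
PS = (1/2) * 7/6 * 7 = 49/12

49/12


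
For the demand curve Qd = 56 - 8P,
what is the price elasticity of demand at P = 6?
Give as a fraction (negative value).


dQ/dP = -8
At P = 6: Q = 56 - 8*6 = 8
E = (dQ/dP)(P/Q) = (-8)(6/8) = -6

-6


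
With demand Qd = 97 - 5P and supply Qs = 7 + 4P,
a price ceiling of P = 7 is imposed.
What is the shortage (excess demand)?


At P = 7:
Qd = 97 - 5*7 = 62
Qs = 7 + 4*7 = 35
Shortage = Qd - Qs = 62 - 35 = 27

27


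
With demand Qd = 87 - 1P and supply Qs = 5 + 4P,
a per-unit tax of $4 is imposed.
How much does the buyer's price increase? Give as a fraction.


With a per-unit tax, the buyer's price increase depends on relative slopes.
Supply slope: d = 4, Demand slope: b = 1
Buyer's price increase = d * tax / (b + d)
= 4 * 4 / (1 + 4)
= 16 / 5 = 16/5

16/5


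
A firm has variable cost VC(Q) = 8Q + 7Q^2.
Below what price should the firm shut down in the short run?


AVC(Q) = VC(Q)/Q = 8 + 7Q
AVC is increasing in Q, so minimum AVC is at Q -> 0+.
Min AVC = 8
The firm should shut down if P < 8.

8


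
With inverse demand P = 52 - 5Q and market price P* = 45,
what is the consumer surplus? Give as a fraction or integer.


Maximum willingness to pay (at Q=0): P_max = 52
Quantity demanded at P* = 45:
Q* = (52 - 45)/5 = 7/5
CS = (1/2) * Q* * (P_max - P*)
CS = (1/2) * 7/5 * (52 - 45)
CS = (1/2) * 7/5 * 7 = 49/10

49/10


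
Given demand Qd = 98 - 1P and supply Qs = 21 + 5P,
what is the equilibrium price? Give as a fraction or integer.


At equilibrium, Qd = Qs.
98 - 1P = 21 + 5P
98 - 21 = 1P + 5P
77 = 6P
P* = 77/6 = 77/6

77/6


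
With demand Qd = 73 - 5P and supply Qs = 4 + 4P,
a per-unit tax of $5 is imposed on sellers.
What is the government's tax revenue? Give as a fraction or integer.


With tax on sellers, new supply: Qs' = 4 + 4(P - 5)
= 4P - 16
New equilibrium quantity:
Q_new = 212/9
Tax revenue = tax * Q_new = 5 * 212/9 = 1060/9

1060/9


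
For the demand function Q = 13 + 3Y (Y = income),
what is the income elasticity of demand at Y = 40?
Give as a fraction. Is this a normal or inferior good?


dQ/dY = 3
At Y = 40: Q = 13 + 3*40 = 133
Ey = (dQ/dY)(Y/Q) = 3 * 40 / 133 = 120/133
Since Ey > 0, this is a normal good.

120/133 (normal good)


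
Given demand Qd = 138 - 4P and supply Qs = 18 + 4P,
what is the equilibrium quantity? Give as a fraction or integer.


First find equilibrium price:
138 - 4P = 18 + 4P
P* = 120/8 = 15
Then substitute into demand:
Q* = 138 - 4 * 15 = 78

78


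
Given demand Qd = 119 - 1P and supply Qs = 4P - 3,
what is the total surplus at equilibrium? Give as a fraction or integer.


Find equilibrium: 119 - 1P = 4P - 3
119 + 3 = 5P
P* = 122/5 = 122/5
Q* = 4*122/5 - 3 = 473/5
Inverse demand: P = 119 - Q/1, so P_max = 119
Inverse supply: P = 3/4 + Q/4, so P_min = 3/4
CS = (1/2) * 473/5 * (119 - 122/5) = 223729/50
PS = (1/2) * 473/5 * (122/5 - 3/4) = 223729/200
TS = CS + PS = 223729/50 + 223729/200 = 223729/40

223729/40


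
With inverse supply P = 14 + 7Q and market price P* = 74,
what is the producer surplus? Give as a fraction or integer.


Minimum supply price (at Q=0): P_min = 14
Quantity supplied at P* = 74:
Q* = (74 - 14)/7 = 60/7
PS = (1/2) * Q* * (P* - P_min)
PS = (1/2) * 60/7 * (74 - 14)
PS = (1/2) * 60/7 * 60 = 1800/7

1800/7


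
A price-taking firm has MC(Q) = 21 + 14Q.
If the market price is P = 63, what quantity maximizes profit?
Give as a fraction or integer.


In perfect competition, profit is maximized where P = MC.
63 = 21 + 14Q
42 = 14Q
Q* = 42/14 = 3

3


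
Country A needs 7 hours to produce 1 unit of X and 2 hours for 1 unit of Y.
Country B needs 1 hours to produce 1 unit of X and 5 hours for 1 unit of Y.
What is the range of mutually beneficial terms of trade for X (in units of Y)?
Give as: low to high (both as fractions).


Opportunity cost of X for Country A = hours_X / hours_Y = 7/2 = 7/2 units of Y
Opportunity cost of X for Country B = hours_X / hours_Y = 1/5 = 1/5 units of Y
Terms of trade must be between the two opportunity costs.
Range: 1/5 to 7/2

1/5 to 7/2


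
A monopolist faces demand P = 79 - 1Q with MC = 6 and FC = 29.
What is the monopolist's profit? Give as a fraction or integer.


MR = MC: 79 - 2Q = 6
Q* = 73/2
P* = 79 - 1*73/2 = 85/2
Profit = (P* - MC)*Q* - FC
= (85/2 - 6)*73/2 - 29
= 73/2*73/2 - 29
= 5329/4 - 29 = 5213/4

5213/4


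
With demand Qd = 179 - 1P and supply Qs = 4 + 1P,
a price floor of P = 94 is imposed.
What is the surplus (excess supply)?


At P = 94:
Qd = 179 - 1*94 = 85
Qs = 4 + 1*94 = 98
Surplus = Qs - Qd = 98 - 85 = 13

13


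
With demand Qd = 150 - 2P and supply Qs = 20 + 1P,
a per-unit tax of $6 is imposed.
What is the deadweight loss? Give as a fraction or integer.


Pre-tax equilibrium quantity: Q* = 190/3
Post-tax equilibrium quantity: Q_tax = 178/3
Reduction in quantity: Q* - Q_tax = 4
DWL = (1/2) * tax * (Q* - Q_tax)
DWL = (1/2) * 6 * 4 = 12

12


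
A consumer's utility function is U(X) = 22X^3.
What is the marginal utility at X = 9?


MU = dU/dX = 22*3*X^(3-1)
MU = 66*X^2
At X = 9:
MU = 66 * 9^2
MU = 66 * 81 = 5346

5346


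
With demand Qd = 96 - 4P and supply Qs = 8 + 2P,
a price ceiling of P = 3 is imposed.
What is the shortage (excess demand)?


At P = 3:
Qd = 96 - 4*3 = 84
Qs = 8 + 2*3 = 14
Shortage = Qd - Qs = 84 - 14 = 70

70


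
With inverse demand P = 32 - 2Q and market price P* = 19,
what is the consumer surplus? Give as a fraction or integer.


Maximum willingness to pay (at Q=0): P_max = 32
Quantity demanded at P* = 19:
Q* = (32 - 19)/2 = 13/2
CS = (1/2) * Q* * (P_max - P*)
CS = (1/2) * 13/2 * (32 - 19)
CS = (1/2) * 13/2 * 13 = 169/4

169/4


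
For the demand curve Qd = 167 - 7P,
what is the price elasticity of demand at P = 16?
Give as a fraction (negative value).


dQ/dP = -7
At P = 16: Q = 167 - 7*16 = 55
E = (dQ/dP)(P/Q) = (-7)(16/55) = -112/55

-112/55


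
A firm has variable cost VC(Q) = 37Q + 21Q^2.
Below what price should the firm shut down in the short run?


AVC(Q) = VC(Q)/Q = 37 + 21Q
AVC is increasing in Q, so minimum AVC is at Q -> 0+.
Min AVC = 37
The firm should shut down if P < 37.

37


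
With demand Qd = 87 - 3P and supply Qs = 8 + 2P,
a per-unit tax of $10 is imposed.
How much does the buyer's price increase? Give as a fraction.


With a per-unit tax, the buyer's price increase depends on relative slopes.
Supply slope: d = 2, Demand slope: b = 3
Buyer's price increase = d * tax / (b + d)
= 2 * 10 / (3 + 2)
= 20 / 5 = 4

4


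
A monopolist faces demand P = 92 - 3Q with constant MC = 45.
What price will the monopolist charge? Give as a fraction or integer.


MR = 92 - 6Q
Set MR = MC: 92 - 6Q = 45
Q* = 47/6
Substitute into demand:
P* = 92 - 3*47/6 = 137/2

137/2


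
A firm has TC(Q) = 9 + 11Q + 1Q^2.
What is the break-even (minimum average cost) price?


AC(Q) = 9/Q + 11 + 1Q
To minimize: dAC/dQ = -9/Q^2 + 1 = 0
Q^2 = 9/1 = 9
Q* = 3
Min AC = 9/3 + 11 + 1*3
Min AC = 3 + 11 + 3 = 17

17


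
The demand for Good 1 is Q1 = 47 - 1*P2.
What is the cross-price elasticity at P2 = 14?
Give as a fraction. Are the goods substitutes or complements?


dQ1/dP2 = -1
At P2 = 14: Q1 = 47 - 1*14 = 33
Exy = (dQ1/dP2)(P2/Q1) = -1 * 14 / 33 = -14/33
Since Exy < 0, the goods are complements.

-14/33 (complements)


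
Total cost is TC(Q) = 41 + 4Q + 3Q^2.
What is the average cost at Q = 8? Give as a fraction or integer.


TC(8) = 41 + 4*8 + 3*8^2
TC(8) = 41 + 32 + 192 = 265
AC = TC/Q = 265/8 = 265/8

265/8


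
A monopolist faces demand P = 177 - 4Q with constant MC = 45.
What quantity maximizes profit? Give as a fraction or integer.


TR = P*Q = (177 - 4Q)Q = 177Q - 4Q^2
MR = dTR/dQ = 177 - 8Q
Set MR = MC:
177 - 8Q = 45
132 = 8Q
Q* = 132/8 = 33/2

33/2


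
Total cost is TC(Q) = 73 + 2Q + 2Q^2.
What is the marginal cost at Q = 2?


MC = dTC/dQ = 2 + 2*2*Q
At Q = 2:
MC = 2 + 4*2
MC = 2 + 8 = 10

10


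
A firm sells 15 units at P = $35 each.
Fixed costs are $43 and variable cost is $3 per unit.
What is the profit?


Total Revenue = P * Q = 35 * 15 = $525
Total Cost = FC + VC*Q = 43 + 3*15 = $88
Profit = TR - TC = 525 - 88 = $437

$437


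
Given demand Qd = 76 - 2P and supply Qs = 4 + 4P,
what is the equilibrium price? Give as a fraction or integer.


At equilibrium, Qd = Qs.
76 - 2P = 4 + 4P
76 - 4 = 2P + 4P
72 = 6P
P* = 72/6 = 12

12


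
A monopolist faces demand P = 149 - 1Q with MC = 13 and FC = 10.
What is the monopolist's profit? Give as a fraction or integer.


MR = MC: 149 - 2Q = 13
Q* = 68
P* = 149 - 1*68 = 81
Profit = (P* - MC)*Q* - FC
= (81 - 13)*68 - 10
= 68*68 - 10
= 4624 - 10 = 4614

4614


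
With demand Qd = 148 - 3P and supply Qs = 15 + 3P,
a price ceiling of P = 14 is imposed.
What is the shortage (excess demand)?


At P = 14:
Qd = 148 - 3*14 = 106
Qs = 15 + 3*14 = 57
Shortage = Qd - Qs = 106 - 57 = 49

49


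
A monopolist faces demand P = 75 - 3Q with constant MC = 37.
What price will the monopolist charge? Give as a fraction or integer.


MR = 75 - 6Q
Set MR = MC: 75 - 6Q = 37
Q* = 19/3
Substitute into demand:
P* = 75 - 3*19/3 = 56

56


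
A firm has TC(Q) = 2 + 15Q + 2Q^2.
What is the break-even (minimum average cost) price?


AC(Q) = 2/Q + 15 + 2Q
To minimize: dAC/dQ = -2/Q^2 + 2 = 0
Q^2 = 2/2 = 1
Q* = 1
Min AC = 2/1 + 15 + 2*1
Min AC = 2 + 15 + 2 = 19

19


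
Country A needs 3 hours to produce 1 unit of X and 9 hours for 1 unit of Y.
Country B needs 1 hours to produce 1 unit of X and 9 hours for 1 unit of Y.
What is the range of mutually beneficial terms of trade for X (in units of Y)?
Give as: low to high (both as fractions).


Opportunity cost of X for Country A = hours_X / hours_Y = 3/9 = 1/3 units of Y
Opportunity cost of X for Country B = hours_X / hours_Y = 1/9 = 1/9 units of Y
Terms of trade must be between the two opportunity costs.
Range: 1/9 to 1/3

1/9 to 1/3


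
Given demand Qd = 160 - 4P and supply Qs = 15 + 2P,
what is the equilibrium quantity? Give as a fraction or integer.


First find equilibrium price:
160 - 4P = 15 + 2P
P* = 145/6 = 145/6
Then substitute into demand:
Q* = 160 - 4 * 145/6 = 190/3

190/3


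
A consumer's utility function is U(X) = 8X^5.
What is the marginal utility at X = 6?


MU = dU/dX = 8*5*X^(5-1)
MU = 40*X^4
At X = 6:
MU = 40 * 6^4
MU = 40 * 1296 = 51840

51840


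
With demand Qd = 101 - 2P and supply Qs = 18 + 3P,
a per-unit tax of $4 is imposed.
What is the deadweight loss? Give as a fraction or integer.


Pre-tax equilibrium quantity: Q* = 339/5
Post-tax equilibrium quantity: Q_tax = 63
Reduction in quantity: Q* - Q_tax = 24/5
DWL = (1/2) * tax * (Q* - Q_tax)
DWL = (1/2) * 4 * 24/5 = 48/5

48/5


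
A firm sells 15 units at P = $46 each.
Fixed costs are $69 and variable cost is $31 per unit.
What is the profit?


Total Revenue = P * Q = 46 * 15 = $690
Total Cost = FC + VC*Q = 69 + 31*15 = $534
Profit = TR - TC = 690 - 534 = $156

$156


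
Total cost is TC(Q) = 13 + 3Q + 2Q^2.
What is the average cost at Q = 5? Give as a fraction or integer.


TC(5) = 13 + 3*5 + 2*5^2
TC(5) = 13 + 15 + 50 = 78
AC = TC/Q = 78/5 = 78/5

78/5


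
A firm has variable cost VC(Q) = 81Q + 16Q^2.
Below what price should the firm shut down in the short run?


AVC(Q) = VC(Q)/Q = 81 + 16Q
AVC is increasing in Q, so minimum AVC is at Q -> 0+.
Min AVC = 81
The firm should shut down if P < 81.

81


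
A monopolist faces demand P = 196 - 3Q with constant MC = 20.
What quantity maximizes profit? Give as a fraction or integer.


TR = P*Q = (196 - 3Q)Q = 196Q - 3Q^2
MR = dTR/dQ = 196 - 6Q
Set MR = MC:
196 - 6Q = 20
176 = 6Q
Q* = 176/6 = 88/3

88/3


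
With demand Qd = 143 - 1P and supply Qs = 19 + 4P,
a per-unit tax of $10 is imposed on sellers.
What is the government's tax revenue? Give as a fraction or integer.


With tax on sellers, new supply: Qs' = 19 + 4(P - 10)
= 4P - 21
New equilibrium quantity:
Q_new = 551/5
Tax revenue = tax * Q_new = 10 * 551/5 = 1102

1102


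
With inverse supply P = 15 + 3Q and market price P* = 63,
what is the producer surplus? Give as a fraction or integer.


Minimum supply price (at Q=0): P_min = 15
Quantity supplied at P* = 63:
Q* = (63 - 15)/3 = 16
PS = (1/2) * Q* * (P* - P_min)
PS = (1/2) * 16 * (63 - 15)
PS = (1/2) * 16 * 48 = 384

384


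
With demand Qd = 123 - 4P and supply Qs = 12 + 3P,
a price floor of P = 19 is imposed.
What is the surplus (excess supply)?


At P = 19:
Qd = 123 - 4*19 = 47
Qs = 12 + 3*19 = 69
Surplus = Qs - Qd = 69 - 47 = 22

22


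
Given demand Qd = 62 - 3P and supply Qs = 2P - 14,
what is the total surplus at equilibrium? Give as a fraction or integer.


Find equilibrium: 62 - 3P = 2P - 14
62 + 14 = 5P
P* = 76/5 = 76/5
Q* = 2*76/5 - 14 = 82/5
Inverse demand: P = 62/3 - Q/3, so P_max = 62/3
Inverse supply: P = 7 + Q/2, so P_min = 7
CS = (1/2) * 82/5 * (62/3 - 76/5) = 3362/75
PS = (1/2) * 82/5 * (76/5 - 7) = 1681/25
TS = CS + PS = 3362/75 + 1681/25 = 1681/15

1681/15


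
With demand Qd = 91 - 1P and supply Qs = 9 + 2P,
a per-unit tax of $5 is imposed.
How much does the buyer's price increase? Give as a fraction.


With a per-unit tax, the buyer's price increase depends on relative slopes.
Supply slope: d = 2, Demand slope: b = 1
Buyer's price increase = d * tax / (b + d)
= 2 * 5 / (1 + 2)
= 10 / 3 = 10/3

10/3


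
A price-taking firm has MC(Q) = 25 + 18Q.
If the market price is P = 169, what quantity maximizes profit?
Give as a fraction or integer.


In perfect competition, profit is maximized where P = MC.
169 = 25 + 18Q
144 = 18Q
Q* = 144/18 = 8

8


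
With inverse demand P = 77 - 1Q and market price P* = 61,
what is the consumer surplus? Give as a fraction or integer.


Maximum willingness to pay (at Q=0): P_max = 77
Quantity demanded at P* = 61:
Q* = (77 - 61)/1 = 16
CS = (1/2) * Q* * (P_max - P*)
CS = (1/2) * 16 * (77 - 61)
CS = (1/2) * 16 * 16 = 128

128


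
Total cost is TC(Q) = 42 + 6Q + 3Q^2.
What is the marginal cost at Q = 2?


MC = dTC/dQ = 6 + 2*3*Q
At Q = 2:
MC = 6 + 6*2
MC = 6 + 12 = 18

18


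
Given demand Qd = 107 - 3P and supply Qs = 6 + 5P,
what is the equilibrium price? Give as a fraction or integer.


At equilibrium, Qd = Qs.
107 - 3P = 6 + 5P
107 - 6 = 3P + 5P
101 = 8P
P* = 101/8 = 101/8

101/8


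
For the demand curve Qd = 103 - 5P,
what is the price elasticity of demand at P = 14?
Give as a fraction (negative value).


dQ/dP = -5
At P = 14: Q = 103 - 5*14 = 33
E = (dQ/dP)(P/Q) = (-5)(14/33) = -70/33

-70/33


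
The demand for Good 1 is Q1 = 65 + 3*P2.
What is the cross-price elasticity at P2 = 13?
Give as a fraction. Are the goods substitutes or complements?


dQ1/dP2 = 3
At P2 = 13: Q1 = 65 + 3*13 = 104
Exy = (dQ1/dP2)(P2/Q1) = 3 * 13 / 104 = 3/8
Since Exy > 0, the goods are substitutes.

3/8 (substitutes)


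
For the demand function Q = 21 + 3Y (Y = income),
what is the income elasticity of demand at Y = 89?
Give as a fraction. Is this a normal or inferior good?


dQ/dY = 3
At Y = 89: Q = 21 + 3*89 = 288
Ey = (dQ/dY)(Y/Q) = 3 * 89 / 288 = 89/96
Since Ey > 0, this is a normal good.

89/96 (normal good)


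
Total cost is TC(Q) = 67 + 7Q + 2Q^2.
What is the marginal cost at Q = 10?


MC = dTC/dQ = 7 + 2*2*Q
At Q = 10:
MC = 7 + 4*10
MC = 7 + 40 = 47

47


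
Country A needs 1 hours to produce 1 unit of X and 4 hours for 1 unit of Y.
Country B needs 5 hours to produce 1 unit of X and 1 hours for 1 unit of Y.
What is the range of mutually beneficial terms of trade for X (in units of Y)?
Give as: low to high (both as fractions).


Opportunity cost of X for Country A = hours_X / hours_Y = 1/4 = 1/4 units of Y
Opportunity cost of X for Country B = hours_X / hours_Y = 5/1 = 5 units of Y
Terms of trade must be between the two opportunity costs.
Range: 1/4 to 5

1/4 to 5


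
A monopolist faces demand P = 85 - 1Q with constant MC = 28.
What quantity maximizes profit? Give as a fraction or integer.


TR = P*Q = (85 - 1Q)Q = 85Q - 1Q^2
MR = dTR/dQ = 85 - 2Q
Set MR = MC:
85 - 2Q = 28
57 = 2Q
Q* = 57/2 = 57/2

57/2


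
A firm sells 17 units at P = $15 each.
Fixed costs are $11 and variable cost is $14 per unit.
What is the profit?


Total Revenue = P * Q = 15 * 17 = $255
Total Cost = FC + VC*Q = 11 + 14*17 = $249
Profit = TR - TC = 255 - 249 = $6

$6


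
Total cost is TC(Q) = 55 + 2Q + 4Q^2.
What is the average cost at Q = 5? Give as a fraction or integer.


TC(5) = 55 + 2*5 + 4*5^2
TC(5) = 55 + 10 + 100 = 165
AC = TC/Q = 165/5 = 33

33


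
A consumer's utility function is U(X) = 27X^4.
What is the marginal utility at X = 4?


MU = dU/dX = 27*4*X^(4-1)
MU = 108*X^3
At X = 4:
MU = 108 * 4^3
MU = 108 * 64 = 6912

6912


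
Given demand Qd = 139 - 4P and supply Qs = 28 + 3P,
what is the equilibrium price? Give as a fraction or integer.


At equilibrium, Qd = Qs.
139 - 4P = 28 + 3P
139 - 28 = 4P + 3P
111 = 7P
P* = 111/7 = 111/7

111/7


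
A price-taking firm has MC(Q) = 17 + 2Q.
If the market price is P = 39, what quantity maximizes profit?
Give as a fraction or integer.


In perfect competition, profit is maximized where P = MC.
39 = 17 + 2Q
22 = 2Q
Q* = 22/2 = 11

11


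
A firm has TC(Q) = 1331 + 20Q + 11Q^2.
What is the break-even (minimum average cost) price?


AC(Q) = 1331/Q + 20 + 11Q
To minimize: dAC/dQ = -1331/Q^2 + 11 = 0
Q^2 = 1331/11 = 121
Q* = 11
Min AC = 1331/11 + 20 + 11*11
Min AC = 121 + 20 + 121 = 262

262


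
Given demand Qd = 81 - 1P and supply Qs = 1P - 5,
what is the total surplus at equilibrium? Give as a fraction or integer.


Find equilibrium: 81 - 1P = 1P - 5
81 + 5 = 2P
P* = 86/2 = 43
Q* = 1*43 - 5 = 38
Inverse demand: P = 81 - Q/1, so P_max = 81
Inverse supply: P = 5 + Q/1, so P_min = 5
CS = (1/2) * 38 * (81 - 43) = 722
PS = (1/2) * 38 * (43 - 5) = 722
TS = CS + PS = 722 + 722 = 1444

1444


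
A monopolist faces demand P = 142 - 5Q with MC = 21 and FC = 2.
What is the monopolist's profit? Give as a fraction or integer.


MR = MC: 142 - 10Q = 21
Q* = 121/10
P* = 142 - 5*121/10 = 163/2
Profit = (P* - MC)*Q* - FC
= (163/2 - 21)*121/10 - 2
= 121/2*121/10 - 2
= 14641/20 - 2 = 14601/20

14601/20


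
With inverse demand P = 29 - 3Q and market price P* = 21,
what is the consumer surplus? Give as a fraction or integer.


Maximum willingness to pay (at Q=0): P_max = 29
Quantity demanded at P* = 21:
Q* = (29 - 21)/3 = 8/3
CS = (1/2) * Q* * (P_max - P*)
CS = (1/2) * 8/3 * (29 - 21)
CS = (1/2) * 8/3 * 8 = 32/3

32/3


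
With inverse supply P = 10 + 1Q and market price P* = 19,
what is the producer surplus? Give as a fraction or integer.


Minimum supply price (at Q=0): P_min = 10
Quantity supplied at P* = 19:
Q* = (19 - 10)/1 = 9
PS = (1/2) * Q* * (P* - P_min)
PS = (1/2) * 9 * (19 - 10)
PS = (1/2) * 9 * 9 = 81/2

81/2


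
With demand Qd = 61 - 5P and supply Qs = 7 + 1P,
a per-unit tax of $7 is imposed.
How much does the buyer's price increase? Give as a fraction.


With a per-unit tax, the buyer's price increase depends on relative slopes.
Supply slope: d = 1, Demand slope: b = 5
Buyer's price increase = d * tax / (b + d)
= 1 * 7 / (5 + 1)
= 7 / 6 = 7/6

7/6


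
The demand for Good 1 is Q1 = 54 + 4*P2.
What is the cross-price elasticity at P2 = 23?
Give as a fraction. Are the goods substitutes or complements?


dQ1/dP2 = 4
At P2 = 23: Q1 = 54 + 4*23 = 146
Exy = (dQ1/dP2)(P2/Q1) = 4 * 23 / 146 = 46/73
Since Exy > 0, the goods are substitutes.

46/73 (substitutes)


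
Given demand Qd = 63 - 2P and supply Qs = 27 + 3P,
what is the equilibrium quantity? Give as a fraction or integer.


First find equilibrium price:
63 - 2P = 27 + 3P
P* = 36/5 = 36/5
Then substitute into demand:
Q* = 63 - 2 * 36/5 = 243/5

243/5


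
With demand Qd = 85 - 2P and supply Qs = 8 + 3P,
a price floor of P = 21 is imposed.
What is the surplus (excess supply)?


At P = 21:
Qd = 85 - 2*21 = 43
Qs = 8 + 3*21 = 71
Surplus = Qs - Qd = 71 - 43 = 28

28


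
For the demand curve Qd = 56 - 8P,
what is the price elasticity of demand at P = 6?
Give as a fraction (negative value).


dQ/dP = -8
At P = 6: Q = 56 - 8*6 = 8
E = (dQ/dP)(P/Q) = (-8)(6/8) = -6

-6


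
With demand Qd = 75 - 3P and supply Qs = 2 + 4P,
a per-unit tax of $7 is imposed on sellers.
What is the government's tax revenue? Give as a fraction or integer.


With tax on sellers, new supply: Qs' = 2 + 4(P - 7)
= 4P - 26
New equilibrium quantity:
Q_new = 222/7
Tax revenue = tax * Q_new = 7 * 222/7 = 222

222


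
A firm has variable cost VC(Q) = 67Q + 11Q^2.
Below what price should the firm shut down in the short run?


AVC(Q) = VC(Q)/Q = 67 + 11Q
AVC is increasing in Q, so minimum AVC is at Q -> 0+.
Min AVC = 67
The firm should shut down if P < 67.

67


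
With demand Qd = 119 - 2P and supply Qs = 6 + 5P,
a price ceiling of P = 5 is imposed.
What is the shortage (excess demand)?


At P = 5:
Qd = 119 - 2*5 = 109
Qs = 6 + 5*5 = 31
Shortage = Qd - Qs = 109 - 31 = 78

78


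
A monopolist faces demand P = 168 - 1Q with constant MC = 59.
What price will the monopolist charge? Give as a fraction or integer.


MR = 168 - 2Q
Set MR = MC: 168 - 2Q = 59
Q* = 109/2
Substitute into demand:
P* = 168 - 1*109/2 = 227/2

227/2


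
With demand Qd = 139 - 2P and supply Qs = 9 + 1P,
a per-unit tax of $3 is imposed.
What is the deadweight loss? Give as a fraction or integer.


Pre-tax equilibrium quantity: Q* = 157/3
Post-tax equilibrium quantity: Q_tax = 151/3
Reduction in quantity: Q* - Q_tax = 2
DWL = (1/2) * tax * (Q* - Q_tax)
DWL = (1/2) * 3 * 2 = 3

3
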